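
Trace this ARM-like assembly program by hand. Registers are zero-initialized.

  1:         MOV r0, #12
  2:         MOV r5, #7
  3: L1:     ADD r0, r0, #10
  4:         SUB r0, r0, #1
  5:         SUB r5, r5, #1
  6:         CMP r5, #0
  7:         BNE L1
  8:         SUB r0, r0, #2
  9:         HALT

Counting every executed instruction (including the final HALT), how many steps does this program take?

39

after MOV r0, #12: r0=12
after MOV r5, #7: r5=7
after ADD r0, r0, #10: r0=12+10=22
after SUB r0, r0, #1: r0=22-1=21
after SUB r5, r5, #1: r5=7-1=6
CMP r5, #0  (cmp 6,0)
BNE L1: taken
after ADD r0, r0, #10: r0=21+10=31
after SUB r0, r0, #1: r0=31-1=30
after SUB r5, r5, #1: r5=6-1=5
CMP r5, #0  (cmp 5,0)
BNE L1: taken
after ADD r0, r0, #10: r0=30+10=40
after SUB r0, r0, #1: r0=40-1=39
after SUB r5, r5, #1: r5=5-1=4
CMP r5, #0  (cmp 4,0)
BNE L1: taken
after ADD r0, r0, #10: r0=39+10=49
after SUB r0, r0, #1: r0=49-1=48
after SUB r5, r5, #1: r5=4-1=3
CMP r5, #0  (cmp 3,0)
BNE L1: taken
after ADD r0, r0, #10: r0=48+10=58
after SUB r0, r0, #1: r0=58-1=57
after SUB r5, r5, #1: r5=3-1=2
CMP r5, #0  (cmp 2,0)
BNE L1: taken
after ADD r0, r0, #10: r0=57+10=67
after SUB r0, r0, #1: r0=67-1=66
after SUB r5, r5, #1: r5=2-1=1
CMP r5, #0  (cmp 1,0)
BNE L1: taken
after ADD r0, r0, #10: r0=66+10=76
after SUB r0, r0, #1: r0=76-1=75
after SUB r5, r5, #1: r5=1-1=0
CMP r5, #0  (cmp 0,0)
BNE L1: not taken
after SUB r0, r0, #2: r0=75-2=73
halt.
Total executed instructions: 39.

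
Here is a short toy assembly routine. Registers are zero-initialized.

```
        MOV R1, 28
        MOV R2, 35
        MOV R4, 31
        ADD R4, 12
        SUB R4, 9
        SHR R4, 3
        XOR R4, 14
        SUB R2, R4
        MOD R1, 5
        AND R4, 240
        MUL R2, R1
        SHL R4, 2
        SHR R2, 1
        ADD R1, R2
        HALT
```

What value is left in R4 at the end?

0

MOV R1, 28 → R1=28
MOV R2, 35 → R2=35
MOV R4, 31 → R4=31
ADD R4, 12 → R4=31+12=43
SUB R4, 9 → R4=43-9=34
SHR R4, 3 → R4=34>>3=4
XOR R4, 14 → R4=4^14=10
SUB R2, R4 → R2=35-10=25
MOD R1, 5 → R1=28%5=3
AND R4, 240 → R4=10&240=0
MUL R2, R1 → R2=25*3=75
SHL R4, 2 → R4=0<<2=0
SHR R2, 1 → R2=75>>1=37
ADD R1, R2 → R1=3+37=40
halt.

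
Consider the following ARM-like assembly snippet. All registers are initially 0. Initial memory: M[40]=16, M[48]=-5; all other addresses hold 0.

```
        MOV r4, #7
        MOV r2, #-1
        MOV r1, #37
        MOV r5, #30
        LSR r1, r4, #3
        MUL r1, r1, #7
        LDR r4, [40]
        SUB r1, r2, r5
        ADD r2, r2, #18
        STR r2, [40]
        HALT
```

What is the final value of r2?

r4=7
r2=-1
r1=37
r5=30
r1=7>>3=0
r1=0*7=0
r4=M[40]=16
r1=(-1)-30=-31
r2=(-1)+18=17
STR r2, [40] → M[40]=17
halt.

17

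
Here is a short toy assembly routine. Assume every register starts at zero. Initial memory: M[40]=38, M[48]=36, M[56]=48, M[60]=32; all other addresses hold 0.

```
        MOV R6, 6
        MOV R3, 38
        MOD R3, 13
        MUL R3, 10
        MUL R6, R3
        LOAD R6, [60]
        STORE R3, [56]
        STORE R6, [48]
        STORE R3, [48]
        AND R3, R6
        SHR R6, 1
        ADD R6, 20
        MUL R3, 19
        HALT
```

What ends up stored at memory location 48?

after MOV R6, 6: R6=6
after MOV R3, 38: R3=38
after MOD R3, 13: R3=38%13=12
after MUL R3, 10: R3=12*10=120
after MUL R6, R3: R6=6*120=720
after LOAD R6, [60]: R6=M[60]=32
STORE R3, [56] → M[56]=120
STORE R6, [48] → M[48]=32
STORE R3, [48] → M[48]=120
after AND R3, R6: R3=120&32=32
after SHR R6, 1: R6=32>>1=16
after ADD R6, 20: R6=16+20=36
after MUL R3, 19: R3=32*19=608
halt.

120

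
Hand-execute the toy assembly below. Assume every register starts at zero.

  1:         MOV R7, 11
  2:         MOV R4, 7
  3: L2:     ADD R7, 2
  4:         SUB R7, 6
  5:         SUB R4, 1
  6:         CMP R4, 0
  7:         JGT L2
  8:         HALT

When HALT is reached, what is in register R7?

-17

after MOV R7, 11: R7=11
after MOV R4, 7: R4=7
after ADD R7, 2: R7=11+2=13
after SUB R7, 6: R7=13-6=7
after SUB R4, 1: R4=7-1=6
CMP R4, 0  (cmp 6,0)
JGT L2: taken
after ADD R7, 2: R7=7+2=9
after SUB R7, 6: R7=9-6=3
after SUB R4, 1: R4=6-1=5
CMP R4, 0  (cmp 5,0)
JGT L2: taken
after ADD R7, 2: R7=3+2=5
after SUB R7, 6: R7=5-6=-1
after SUB R4, 1: R4=5-1=4
CMP R4, 0  (cmp 4,0)
JGT L2: taken
after ADD R7, 2: R7=(-1)+2=1
after SUB R7, 6: R7=1-6=-5
after SUB R4, 1: R4=4-1=3
CMP R4, 0  (cmp 3,0)
JGT L2: taken
after ADD R7, 2: R7=(-5)+2=-3
after SUB R7, 6: R7=(-3)-6=-9
after SUB R4, 1: R4=3-1=2
CMP R4, 0  (cmp 2,0)
JGT L2: taken
after ADD R7, 2: R7=(-9)+2=-7
after SUB R7, 6: R7=(-7)-6=-13
after SUB R4, 1: R4=2-1=1
CMP R4, 0  (cmp 1,0)
JGT L2: taken
after ADD R7, 2: R7=(-13)+2=-11
after SUB R7, 6: R7=(-11)-6=-17
after SUB R4, 1: R4=1-1=0
CMP R4, 0  (cmp 0,0)
JGT L2: not taken
halt.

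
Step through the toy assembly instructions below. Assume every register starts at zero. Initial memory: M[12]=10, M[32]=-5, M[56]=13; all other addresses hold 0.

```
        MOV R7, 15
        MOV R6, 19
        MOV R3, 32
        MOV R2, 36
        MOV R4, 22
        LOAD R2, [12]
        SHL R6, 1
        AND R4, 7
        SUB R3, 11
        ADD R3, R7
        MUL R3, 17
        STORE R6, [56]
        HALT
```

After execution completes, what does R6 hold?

R7=15
R6=19
R3=32
R2=36
R4=22
R2=M[12]=10
R6=19<<1=38
R4=22&7=6
R3=32-11=21
R3=21+15=36
R3=36*17=612
STORE R6, [56] → M[56]=38
halt.

38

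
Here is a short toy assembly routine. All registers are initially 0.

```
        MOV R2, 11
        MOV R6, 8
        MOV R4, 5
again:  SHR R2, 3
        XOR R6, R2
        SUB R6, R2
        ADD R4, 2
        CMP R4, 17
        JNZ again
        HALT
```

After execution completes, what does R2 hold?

R2=11
R6=8
R4=5
R2=11>>3=1
R6=8^1=9
R6=9-1=8
R4=5+2=7
CMP R4, 17  (cmp 7,17)
JNZ again: taken
R2=1>>3=0
R6=8^0=8
R6=8-0=8
R4=7+2=9
CMP R4, 17  (cmp 9,17)
JNZ again: taken
R2=0>>3=0
R6=8^0=8
R6=8-0=8
R4=9+2=11
CMP R4, 17  (cmp 11,17)
JNZ again: taken
R2=0>>3=0
R6=8^0=8
R6=8-0=8
R4=11+2=13
CMP R4, 17  (cmp 13,17)
JNZ again: taken
R2=0>>3=0
R6=8^0=8
R6=8-0=8
R4=13+2=15
CMP R4, 17  (cmp 15,17)
JNZ again: taken
R2=0>>3=0
R6=8^0=8
R6=8-0=8
R4=15+2=17
CMP R4, 17  (cmp 17,17)
JNZ again: not taken
halt.

0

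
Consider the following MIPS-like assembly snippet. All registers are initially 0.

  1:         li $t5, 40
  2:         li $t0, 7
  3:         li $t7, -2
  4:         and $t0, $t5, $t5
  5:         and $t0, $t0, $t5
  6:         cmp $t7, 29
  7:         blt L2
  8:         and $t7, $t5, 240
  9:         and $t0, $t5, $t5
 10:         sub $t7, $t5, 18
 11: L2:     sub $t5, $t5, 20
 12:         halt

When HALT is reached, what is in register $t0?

40

after li $t5, 40: $t5=40
after li $t0, 7: $t0=7
after li $t7, -2: $t7=-2
after and $t0, $t5, $t5: $t0=40&40=40
after and $t0, $t0, $t5: $t0=40&40=40
cmp $t7, 29  (cmp -2,29)
blt L2: taken
after sub $t5, $t5, 20: $t5=40-20=20
halt.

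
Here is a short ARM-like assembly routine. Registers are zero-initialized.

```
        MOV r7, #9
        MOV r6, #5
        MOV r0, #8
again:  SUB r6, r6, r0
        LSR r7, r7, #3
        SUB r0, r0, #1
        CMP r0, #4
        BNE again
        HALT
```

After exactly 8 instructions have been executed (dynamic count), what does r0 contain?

7

after MOV r7, #9: r7=9
after MOV r6, #5: r6=5
after MOV r0, #8: r0=8
after SUB r6, r6, r0: r6=5-8=-3
after LSR r7, r7, #3: r7=9>>3=1
after SUB r0, r0, #1: r0=8-1=7
CMP r0, #4  (cmp 7,4)
BNE again: taken
After step 8: r0 = 7.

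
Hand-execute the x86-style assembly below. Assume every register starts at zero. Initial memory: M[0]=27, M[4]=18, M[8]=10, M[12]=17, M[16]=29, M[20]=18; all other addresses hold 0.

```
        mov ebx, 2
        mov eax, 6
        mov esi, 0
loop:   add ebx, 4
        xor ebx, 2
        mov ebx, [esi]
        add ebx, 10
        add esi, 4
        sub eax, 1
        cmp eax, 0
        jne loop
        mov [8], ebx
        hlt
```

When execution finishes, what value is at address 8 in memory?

28

ebx=2
eax=6
esi=0
ebx=2+4=6
ebx=6^2=4
ebx=M[0]=27
ebx=27+10=37
esi=0+4=4
eax=6-1=5
cmp eax, 0  (cmp 5,0)
jne loop: taken
ebx=37+4=41
ebx=41^2=43
ebx=M[4]=18
ebx=18+10=28
esi=4+4=8
eax=5-1=4
cmp eax, 0  (cmp 4,0)
jne loop: taken
ebx=28+4=32
ebx=32^2=34
ebx=M[8]=10
ebx=10+10=20
esi=8+4=12
eax=4-1=3
cmp eax, 0  (cmp 3,0)
jne loop: taken
ebx=20+4=24
ebx=24^2=26
ebx=M[12]=17
ebx=17+10=27
esi=12+4=16
eax=3-1=2
cmp eax, 0  (cmp 2,0)
jne loop: taken
ebx=27+4=31
ebx=31^2=29
ebx=M[16]=29
ebx=29+10=39
esi=16+4=20
eax=2-1=1
cmp eax, 0  (cmp 1,0)
jne loop: taken
ebx=39+4=43
ebx=43^2=41
ebx=M[20]=18
ebx=18+10=28
esi=20+4=24
eax=1-1=0
cmp eax, 0  (cmp 0,0)
jne loop: not taken
mov [8], ebx → M[8]=28
halt.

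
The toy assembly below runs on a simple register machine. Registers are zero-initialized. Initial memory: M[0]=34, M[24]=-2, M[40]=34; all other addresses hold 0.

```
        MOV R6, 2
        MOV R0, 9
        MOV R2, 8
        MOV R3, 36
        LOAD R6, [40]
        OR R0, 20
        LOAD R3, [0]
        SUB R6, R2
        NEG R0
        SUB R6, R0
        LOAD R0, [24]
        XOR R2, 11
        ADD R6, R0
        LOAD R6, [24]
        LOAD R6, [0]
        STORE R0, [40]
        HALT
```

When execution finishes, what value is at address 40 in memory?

R6=2
R0=9
R2=8
R3=36
R6=M[40]=34
R0=9|20=29
R3=M[0]=34
R6=34-8=26
R0=-(29)=-29
R6=26-(-29)=55
R0=M[24]=-2
R2=8^11=3
R6=55+(-2)=53
R6=M[24]=-2
R6=M[0]=34
STORE R0, [40] → M[40]=-2
halt.

-2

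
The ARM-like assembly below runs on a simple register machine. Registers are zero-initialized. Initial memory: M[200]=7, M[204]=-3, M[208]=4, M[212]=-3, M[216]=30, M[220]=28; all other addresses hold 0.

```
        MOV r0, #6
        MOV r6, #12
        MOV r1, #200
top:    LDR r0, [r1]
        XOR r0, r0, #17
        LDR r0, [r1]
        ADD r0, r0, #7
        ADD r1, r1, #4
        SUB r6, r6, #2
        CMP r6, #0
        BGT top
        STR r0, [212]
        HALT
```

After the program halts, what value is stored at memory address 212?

35

after MOV r0, #6: r0=6
after MOV r6, #12: r6=12
after MOV r1, #200: r1=200
after LDR r0, [r1]: r0=M[200]=7
after XOR r0, r0, #17: r0=7^17=22
after LDR r0, [r1]: r0=M[200]=7
after ADD r0, r0, #7: r0=7+7=14
after ADD r1, r1, #4: r1=200+4=204
after SUB r6, r6, #2: r6=12-2=10
CMP r6, #0  (cmp 10,0)
BGT top: taken
after LDR r0, [r1]: r0=M[204]=-3
after XOR r0, r0, #17: r0=(-3)^17=-20
after LDR r0, [r1]: r0=M[204]=-3
after ADD r0, r0, #7: r0=(-3)+7=4
after ADD r1, r1, #4: r1=204+4=208
after SUB r6, r6, #2: r6=10-2=8
CMP r6, #0  (cmp 8,0)
BGT top: taken
after LDR r0, [r1]: r0=M[208]=4
after XOR r0, r0, #17: r0=4^17=21
after LDR r0, [r1]: r0=M[208]=4
after ADD r0, r0, #7: r0=4+7=11
after ADD r1, r1, #4: r1=208+4=212
after SUB r6, r6, #2: r6=8-2=6
CMP r6, #0  (cmp 6,0)
BGT top: taken
after LDR r0, [r1]: r0=M[212]=-3
after XOR r0, r0, #17: r0=(-3)^17=-20
after LDR r0, [r1]: r0=M[212]=-3
after ADD r0, r0, #7: r0=(-3)+7=4
after ADD r1, r1, #4: r1=212+4=216
after SUB r6, r6, #2: r6=6-2=4
CMP r6, #0  (cmp 4,0)
BGT top: taken
after LDR r0, [r1]: r0=M[216]=30
after XOR r0, r0, #17: r0=30^17=15
after LDR r0, [r1]: r0=M[216]=30
after ADD r0, r0, #7: r0=30+7=37
after ADD r1, r1, #4: r1=216+4=220
after SUB r6, r6, #2: r6=4-2=2
CMP r6, #0  (cmp 2,0)
BGT top: taken
after LDR r0, [r1]: r0=M[220]=28
after XOR r0, r0, #17: r0=28^17=13
after LDR r0, [r1]: r0=M[220]=28
after ADD r0, r0, #7: r0=28+7=35
after ADD r1, r1, #4: r1=220+4=224
after SUB r6, r6, #2: r6=2-2=0
CMP r6, #0  (cmp 0,0)
BGT top: not taken
STR r0, [212] → M[212]=35
halt.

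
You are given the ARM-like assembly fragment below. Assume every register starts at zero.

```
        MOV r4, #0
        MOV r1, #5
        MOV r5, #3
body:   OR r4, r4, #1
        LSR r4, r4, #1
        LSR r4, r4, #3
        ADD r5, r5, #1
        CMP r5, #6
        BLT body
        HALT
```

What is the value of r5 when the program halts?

r4=0
r1=5
r5=3
r4=0|1=1
r4=1>>1=0
r4=0>>3=0
r5=3+1=4
CMP r5, #6  (cmp 4,6)
BLT body: taken
r4=0|1=1
r4=1>>1=0
r4=0>>3=0
r5=4+1=5
CMP r5, #6  (cmp 5,6)
BLT body: taken
r4=0|1=1
r4=1>>1=0
r4=0>>3=0
r5=5+1=6
CMP r5, #6  (cmp 6,6)
BLT body: not taken
halt.

6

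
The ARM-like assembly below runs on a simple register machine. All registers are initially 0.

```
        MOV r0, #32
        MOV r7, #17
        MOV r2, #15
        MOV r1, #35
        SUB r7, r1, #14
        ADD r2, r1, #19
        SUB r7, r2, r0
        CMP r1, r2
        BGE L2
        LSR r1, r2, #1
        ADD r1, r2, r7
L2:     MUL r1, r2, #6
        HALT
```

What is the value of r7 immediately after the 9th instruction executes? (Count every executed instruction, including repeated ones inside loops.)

MOV r0, #32 → r0=32
MOV r7, #17 → r7=17
MOV r2, #15 → r2=15
MOV r1, #35 → r1=35
SUB r7, r1, #14 → r7=35-14=21
ADD r2, r1, #19 → r2=35+19=54
SUB r7, r2, r0 → r7=54-32=22
CMP r1, r2  (cmp 35,54)
BGE L2: not taken
After step 9: r7 = 22.

22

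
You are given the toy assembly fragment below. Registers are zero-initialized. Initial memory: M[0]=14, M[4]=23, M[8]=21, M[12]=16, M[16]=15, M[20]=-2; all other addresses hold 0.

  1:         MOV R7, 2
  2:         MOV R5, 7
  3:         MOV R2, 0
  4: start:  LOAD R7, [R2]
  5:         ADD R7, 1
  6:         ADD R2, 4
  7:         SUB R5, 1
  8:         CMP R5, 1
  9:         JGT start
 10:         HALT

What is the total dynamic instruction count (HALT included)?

MOV R7, 2 → R7=2
MOV R5, 7 → R5=7
MOV R2, 0 → R2=0
LOAD R7, [R2] → R7=M[0]=14
ADD R7, 1 → R7=14+1=15
ADD R2, 4 → R2=0+4=4
SUB R5, 1 → R5=7-1=6
CMP R5, 1  (cmp 6,1)
JGT start: taken
LOAD R7, [R2] → R7=M[4]=23
ADD R7, 1 → R7=23+1=24
ADD R2, 4 → R2=4+4=8
SUB R5, 1 → R5=6-1=5
CMP R5, 1  (cmp 5,1)
JGT start: taken
LOAD R7, [R2] → R7=M[8]=21
ADD R7, 1 → R7=21+1=22
ADD R2, 4 → R2=8+4=12
SUB R5, 1 → R5=5-1=4
CMP R5, 1  (cmp 4,1)
JGT start: taken
LOAD R7, [R2] → R7=M[12]=16
ADD R7, 1 → R7=16+1=17
ADD R2, 4 → R2=12+4=16
SUB R5, 1 → R5=4-1=3
CMP R5, 1  (cmp 3,1)
JGT start: taken
LOAD R7, [R2] → R7=M[16]=15
ADD R7, 1 → R7=15+1=16
ADD R2, 4 → R2=16+4=20
SUB R5, 1 → R5=3-1=2
CMP R5, 1  (cmp 2,1)
JGT start: taken
LOAD R7, [R2] → R7=M[20]=-2
ADD R7, 1 → R7=(-2)+1=-1
ADD R2, 4 → R2=20+4=24
SUB R5, 1 → R5=2-1=1
CMP R5, 1  (cmp 1,1)
JGT start: not taken
halt.
Total executed instructions: 40.

40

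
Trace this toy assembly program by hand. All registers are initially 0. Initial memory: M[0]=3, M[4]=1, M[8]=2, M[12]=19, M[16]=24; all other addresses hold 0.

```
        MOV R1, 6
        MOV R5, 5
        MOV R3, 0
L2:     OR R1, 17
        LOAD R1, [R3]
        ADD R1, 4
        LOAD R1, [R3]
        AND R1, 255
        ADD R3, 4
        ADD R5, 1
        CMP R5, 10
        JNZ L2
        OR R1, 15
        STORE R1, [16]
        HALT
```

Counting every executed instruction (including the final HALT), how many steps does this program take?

MOV R1, 6 → R1=6
MOV R5, 5 → R5=5
MOV R3, 0 → R3=0
OR R1, 17 → R1=6|17=23
LOAD R1, [R3] → R1=M[0]=3
ADD R1, 4 → R1=3+4=7
LOAD R1, [R3] → R1=M[0]=3
AND R1, 255 → R1=3&255=3
ADD R3, 4 → R3=0+4=4
ADD R5, 1 → R5=5+1=6
CMP R5, 10  (cmp 6,10)
JNZ L2: taken
OR R1, 17 → R1=3|17=19
LOAD R1, [R3] → R1=M[4]=1
ADD R1, 4 → R1=1+4=5
LOAD R1, [R3] → R1=M[4]=1
AND R1, 255 → R1=1&255=1
ADD R3, 4 → R3=4+4=8
ADD R5, 1 → R5=6+1=7
CMP R5, 10  (cmp 7,10)
JNZ L2: taken
OR R1, 17 → R1=1|17=17
LOAD R1, [R3] → R1=M[8]=2
ADD R1, 4 → R1=2+4=6
LOAD R1, [R3] → R1=M[8]=2
AND R1, 255 → R1=2&255=2
ADD R3, 4 → R3=8+4=12
ADD R5, 1 → R5=7+1=8
CMP R5, 10  (cmp 8,10)
JNZ L2: taken
OR R1, 17 → R1=2|17=19
LOAD R1, [R3] → R1=M[12]=19
ADD R1, 4 → R1=19+4=23
LOAD R1, [R3] → R1=M[12]=19
AND R1, 255 → R1=19&255=19
ADD R3, 4 → R3=12+4=16
ADD R5, 1 → R5=8+1=9
CMP R5, 10  (cmp 9,10)
JNZ L2: taken
OR R1, 17 → R1=19|17=19
LOAD R1, [R3] → R1=M[16]=24
ADD R1, 4 → R1=24+4=28
LOAD R1, [R3] → R1=M[16]=24
AND R1, 255 → R1=24&255=24
ADD R3, 4 → R3=16+4=20
ADD R5, 1 → R5=9+1=10
CMP R5, 10  (cmp 10,10)
JNZ L2: not taken
OR R1, 15 → R1=24|15=31
STORE R1, [16] → M[16]=31
halt.
Total executed instructions: 51.

51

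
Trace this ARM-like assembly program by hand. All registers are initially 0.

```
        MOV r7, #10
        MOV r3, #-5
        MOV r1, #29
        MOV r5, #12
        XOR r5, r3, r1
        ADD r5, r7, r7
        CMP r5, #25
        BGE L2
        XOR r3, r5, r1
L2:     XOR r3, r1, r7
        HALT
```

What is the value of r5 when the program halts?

20

after MOV r7, #10: r7=10
after MOV r3, #-5: r3=-5
after MOV r1, #29: r1=29
after MOV r5, #12: r5=12
after XOR r5, r3, r1: r5=(-5)^29=-26
after ADD r5, r7, r7: r5=10+10=20
CMP r5, #25  (cmp 20,25)
BGE L2: not taken
after XOR r3, r5, r1: r3=20^29=9
after XOR r3, r1, r7: r3=29^10=23
halt.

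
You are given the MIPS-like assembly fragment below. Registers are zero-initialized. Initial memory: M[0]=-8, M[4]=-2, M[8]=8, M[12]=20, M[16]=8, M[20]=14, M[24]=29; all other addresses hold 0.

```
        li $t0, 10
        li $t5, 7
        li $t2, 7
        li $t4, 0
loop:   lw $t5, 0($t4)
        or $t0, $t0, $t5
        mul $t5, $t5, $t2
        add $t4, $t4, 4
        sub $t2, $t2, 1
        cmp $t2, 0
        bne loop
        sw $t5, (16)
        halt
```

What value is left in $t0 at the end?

li $t0, 10 → $t0=10
li $t5, 7 → $t5=7
li $t2, 7 → $t2=7
li $t4, 0 → $t4=0
lw $t5, 0($t4) → $t5=M[0]=-8
or $t0, $t0, $t5 → $t0=10|(-8)=-6
mul $t5, $t5, $t2 → $t5=(-8)*7=-56
add $t4, $t4, 4 → $t4=0+4=4
sub $t2, $t2, 1 → $t2=7-1=6
cmp $t2, 0  (cmp 6,0)
bne loop: taken
lw $t5, 0($t4) → $t5=M[4]=-2
or $t0, $t0, $t5 → $t0=(-6)|(-2)=-2
mul $t5, $t5, $t2 → $t5=(-2)*6=-12
add $t4, $t4, 4 → $t4=4+4=8
sub $t2, $t2, 1 → $t2=6-1=5
cmp $t2, 0  (cmp 5,0)
bne loop: taken
lw $t5, 0($t4) → $t5=M[8]=8
or $t0, $t0, $t5 → $t0=(-2)|8=-2
mul $t5, $t5, $t2 → $t5=8*5=40
add $t4, $t4, 4 → $t4=8+4=12
sub $t2, $t2, 1 → $t2=5-1=4
cmp $t2, 0  (cmp 4,0)
bne loop: taken
lw $t5, 0($t4) → $t5=M[12]=20
or $t0, $t0, $t5 → $t0=(-2)|20=-2
mul $t5, $t5, $t2 → $t5=20*4=80
add $t4, $t4, 4 → $t4=12+4=16
sub $t2, $t2, 1 → $t2=4-1=3
cmp $t2, 0  (cmp 3,0)
bne loop: taken
lw $t5, 0($t4) → $t5=M[16]=8
or $t0, $t0, $t5 → $t0=(-2)|8=-2
mul $t5, $t5, $t2 → $t5=8*3=24
add $t4, $t4, 4 → $t4=16+4=20
sub $t2, $t2, 1 → $t2=3-1=2
cmp $t2, 0  (cmp 2,0)
bne loop: taken
lw $t5, 0($t4) → $t5=M[20]=14
or $t0, $t0, $t5 → $t0=(-2)|14=-2
mul $t5, $t5, $t2 → $t5=14*2=28
add $t4, $t4, 4 → $t4=20+4=24
sub $t2, $t2, 1 → $t2=2-1=1
cmp $t2, 0  (cmp 1,0)
bne loop: taken
lw $t5, 0($t4) → $t5=M[24]=29
or $t0, $t0, $t5 → $t0=(-2)|29=-1
mul $t5, $t5, $t2 → $t5=29*1=29
add $t4, $t4, 4 → $t4=24+4=28
sub $t2, $t2, 1 → $t2=1-1=0
cmp $t2, 0  (cmp 0,0)
bne loop: not taken
sw $t5, (16) → M[16]=29
halt.

-1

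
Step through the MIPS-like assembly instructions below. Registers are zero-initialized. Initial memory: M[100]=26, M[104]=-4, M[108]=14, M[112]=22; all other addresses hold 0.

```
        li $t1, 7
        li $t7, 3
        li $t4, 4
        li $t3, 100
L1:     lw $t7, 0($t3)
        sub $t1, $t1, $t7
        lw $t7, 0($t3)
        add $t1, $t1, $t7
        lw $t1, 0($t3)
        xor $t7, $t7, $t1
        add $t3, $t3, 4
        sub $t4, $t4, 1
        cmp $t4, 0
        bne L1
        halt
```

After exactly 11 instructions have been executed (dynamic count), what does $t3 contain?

$t1=7
$t7=3
$t4=4
$t3=100
$t7=M[100]=26
$t1=7-26=-19
$t7=M[100]=26
$t1=(-19)+26=7
$t1=M[100]=26
$t7=26^26=0
$t3=100+4=104
After step 11: $t3 = 104.

104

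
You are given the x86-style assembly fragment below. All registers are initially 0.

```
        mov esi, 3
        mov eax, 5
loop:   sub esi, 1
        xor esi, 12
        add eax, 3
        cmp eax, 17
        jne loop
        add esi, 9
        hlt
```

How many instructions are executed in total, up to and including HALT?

mov esi, 3 → esi=3
mov eax, 5 → eax=5
sub esi, 1 → esi=3-1=2
xor esi, 12 → esi=2^12=14
add eax, 3 → eax=5+3=8
cmp eax, 17  (cmp 8,17)
jne loop: taken
sub esi, 1 → esi=14-1=13
xor esi, 12 → esi=13^12=1
add eax, 3 → eax=8+3=11
cmp eax, 17  (cmp 11,17)
jne loop: taken
sub esi, 1 → esi=1-1=0
xor esi, 12 → esi=0^12=12
add eax, 3 → eax=11+3=14
cmp eax, 17  (cmp 14,17)
jne loop: taken
sub esi, 1 → esi=12-1=11
xor esi, 12 → esi=11^12=7
add eax, 3 → eax=14+3=17
cmp eax, 17  (cmp 17,17)
jne loop: not taken
add esi, 9 → esi=7+9=16
halt.
Total executed instructions: 24.

24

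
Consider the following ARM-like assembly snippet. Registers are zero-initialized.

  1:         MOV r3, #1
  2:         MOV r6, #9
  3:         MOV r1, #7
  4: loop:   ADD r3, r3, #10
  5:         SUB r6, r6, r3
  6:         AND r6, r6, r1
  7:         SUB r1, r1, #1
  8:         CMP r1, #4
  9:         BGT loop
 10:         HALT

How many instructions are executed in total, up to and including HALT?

r3=1
r6=9
r1=7
r3=1+10=11
r6=9-11=-2
r6=(-2)&7=6
r1=7-1=6
CMP r1, #4  (cmp 6,4)
BGT loop: taken
r3=11+10=21
r6=6-21=-15
r6=(-15)&6=0
r1=6-1=5
CMP r1, #4  (cmp 5,4)
BGT loop: taken
r3=21+10=31
r6=0-31=-31
r6=(-31)&5=1
r1=5-1=4
CMP r1, #4  (cmp 4,4)
BGT loop: not taken
halt.
Total executed instructions: 22.

22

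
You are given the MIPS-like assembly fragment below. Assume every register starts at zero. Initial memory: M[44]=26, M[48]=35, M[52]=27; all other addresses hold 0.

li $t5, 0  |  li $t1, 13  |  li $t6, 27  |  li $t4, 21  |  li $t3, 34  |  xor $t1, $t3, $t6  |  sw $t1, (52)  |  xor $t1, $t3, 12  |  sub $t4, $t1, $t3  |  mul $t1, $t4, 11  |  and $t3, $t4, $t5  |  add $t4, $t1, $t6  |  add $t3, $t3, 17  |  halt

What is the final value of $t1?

132

$t5=0
$t1=13
$t6=27
$t4=21
$t3=34
$t1=34^27=57
sw $t1, (52) → M[52]=57
$t1=34^12=46
$t4=46-34=12
$t1=12*11=132
$t3=12&0=0
$t4=132+27=159
$t3=0+17=17
halt.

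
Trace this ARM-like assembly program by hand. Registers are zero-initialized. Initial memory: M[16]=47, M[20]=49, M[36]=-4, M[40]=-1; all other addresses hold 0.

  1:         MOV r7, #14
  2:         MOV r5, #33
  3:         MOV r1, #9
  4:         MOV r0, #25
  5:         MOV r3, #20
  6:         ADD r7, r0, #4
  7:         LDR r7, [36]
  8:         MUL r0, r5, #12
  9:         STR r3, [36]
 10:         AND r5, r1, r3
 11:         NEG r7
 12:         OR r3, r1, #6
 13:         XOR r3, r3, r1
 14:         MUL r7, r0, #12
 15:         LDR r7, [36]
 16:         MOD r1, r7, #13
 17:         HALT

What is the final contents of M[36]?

20

r7=14
r5=33
r1=9
r0=25
r3=20
r7=25+4=29
r7=M[36]=-4
r0=33*12=396
STR r3, [36] → M[36]=20
r5=9&20=0
r7=-(-4)=4
r3=9|6=15
r3=15^9=6
r7=396*12=4752
r7=M[36]=20
r1=20%13=7
halt.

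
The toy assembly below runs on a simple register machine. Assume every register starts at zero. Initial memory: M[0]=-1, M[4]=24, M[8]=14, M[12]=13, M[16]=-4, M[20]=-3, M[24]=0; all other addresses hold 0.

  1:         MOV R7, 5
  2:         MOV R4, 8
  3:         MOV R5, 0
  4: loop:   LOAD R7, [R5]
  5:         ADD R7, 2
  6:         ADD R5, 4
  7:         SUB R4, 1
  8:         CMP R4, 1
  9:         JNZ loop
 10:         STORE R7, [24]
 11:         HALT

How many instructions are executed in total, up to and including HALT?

MOV R7, 5 → R7=5
MOV R4, 8 → R4=8
MOV R5, 0 → R5=0
LOAD R7, [R5] → R7=M[0]=-1
ADD R7, 2 → R7=(-1)+2=1
ADD R5, 4 → R5=0+4=4
SUB R4, 1 → R4=8-1=7
CMP R4, 1  (cmp 7,1)
JNZ loop: taken
LOAD R7, [R5] → R7=M[4]=24
ADD R7, 2 → R7=24+2=26
ADD R5, 4 → R5=4+4=8
SUB R4, 1 → R4=7-1=6
CMP R4, 1  (cmp 6,1)
JNZ loop: taken
LOAD R7, [R5] → R7=M[8]=14
ADD R7, 2 → R7=14+2=16
ADD R5, 4 → R5=8+4=12
SUB R4, 1 → R4=6-1=5
CMP R4, 1  (cmp 5,1)
JNZ loop: taken
LOAD R7, [R5] → R7=M[12]=13
ADD R7, 2 → R7=13+2=15
ADD R5, 4 → R5=12+4=16
SUB R4, 1 → R4=5-1=4
CMP R4, 1  (cmp 4,1)
JNZ loop: taken
LOAD R7, [R5] → R7=M[16]=-4
ADD R7, 2 → R7=(-4)+2=-2
ADD R5, 4 → R5=16+4=20
SUB R4, 1 → R4=4-1=3
CMP R4, 1  (cmp 3,1)
JNZ loop: taken
LOAD R7, [R5] → R7=M[20]=-3
ADD R7, 2 → R7=(-3)+2=-1
ADD R5, 4 → R5=20+4=24
SUB R4, 1 → R4=3-1=2
CMP R4, 1  (cmp 2,1)
JNZ loop: taken
LOAD R7, [R5] → R7=M[24]=0
ADD R7, 2 → R7=0+2=2
ADD R5, 4 → R5=24+4=28
SUB R4, 1 → R4=2-1=1
CMP R4, 1  (cmp 1,1)
JNZ loop: not taken
STORE R7, [24] → M[24]=2
halt.
Total executed instructions: 47.

47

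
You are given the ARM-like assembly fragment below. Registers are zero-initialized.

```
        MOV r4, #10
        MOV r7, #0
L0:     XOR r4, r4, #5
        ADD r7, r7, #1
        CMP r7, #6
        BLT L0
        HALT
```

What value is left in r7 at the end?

MOV r4, #10 → r4=10
MOV r7, #0 → r7=0
XOR r4, r4, #5 → r4=10^5=15
ADD r7, r7, #1 → r7=0+1=1
CMP r7, #6  (cmp 1,6)
BLT L0: taken
XOR r4, r4, #5 → r4=15^5=10
ADD r7, r7, #1 → r7=1+1=2
CMP r7, #6  (cmp 2,6)
BLT L0: taken
XOR r4, r4, #5 → r4=10^5=15
ADD r7, r7, #1 → r7=2+1=3
CMP r7, #6  (cmp 3,6)
BLT L0: taken
XOR r4, r4, #5 → r4=15^5=10
ADD r7, r7, #1 → r7=3+1=4
CMP r7, #6  (cmp 4,6)
BLT L0: taken
XOR r4, r4, #5 → r4=10^5=15
ADD r7, r7, #1 → r7=4+1=5
CMP r7, #6  (cmp 5,6)
BLT L0: taken
XOR r4, r4, #5 → r4=15^5=10
ADD r7, r7, #1 → r7=5+1=6
CMP r7, #6  (cmp 6,6)
BLT L0: not taken
halt.

6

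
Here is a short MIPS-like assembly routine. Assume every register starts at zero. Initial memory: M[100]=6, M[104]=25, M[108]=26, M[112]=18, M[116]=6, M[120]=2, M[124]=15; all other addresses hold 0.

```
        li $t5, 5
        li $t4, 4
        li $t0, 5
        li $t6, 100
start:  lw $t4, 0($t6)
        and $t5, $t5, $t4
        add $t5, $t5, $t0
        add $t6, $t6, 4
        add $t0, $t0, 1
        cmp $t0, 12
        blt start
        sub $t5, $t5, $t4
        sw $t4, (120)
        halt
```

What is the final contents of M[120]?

15

li $t5, 5 → $t5=5
li $t4, 4 → $t4=4
li $t0, 5 → $t0=5
li $t6, 100 → $t6=100
lw $t4, 0($t6) → $t4=M[100]=6
and $t5, $t5, $t4 → $t5=5&6=4
add $t5, $t5, $t0 → $t5=4+5=9
add $t6, $t6, 4 → $t6=100+4=104
add $t0, $t0, 1 → $t0=5+1=6
cmp $t0, 12  (cmp 6,12)
blt start: taken
lw $t4, 0($t6) → $t4=M[104]=25
and $t5, $t5, $t4 → $t5=9&25=9
add $t5, $t5, $t0 → $t5=9+6=15
add $t6, $t6, 4 → $t6=104+4=108
add $t0, $t0, 1 → $t0=6+1=7
cmp $t0, 12  (cmp 7,12)
blt start: taken
lw $t4, 0($t6) → $t4=M[108]=26
and $t5, $t5, $t4 → $t5=15&26=10
add $t5, $t5, $t0 → $t5=10+7=17
add $t6, $t6, 4 → $t6=108+4=112
add $t0, $t0, 1 → $t0=7+1=8
cmp $t0, 12  (cmp 8,12)
blt start: taken
lw $t4, 0($t6) → $t4=M[112]=18
and $t5, $t5, $t4 → $t5=17&18=16
add $t5, $t5, $t0 → $t5=16+8=24
add $t6, $t6, 4 → $t6=112+4=116
add $t0, $t0, 1 → $t0=8+1=9
cmp $t0, 12  (cmp 9,12)
blt start: taken
lw $t4, 0($t6) → $t4=M[116]=6
and $t5, $t5, $t4 → $t5=24&6=0
add $t5, $t5, $t0 → $t5=0+9=9
add $t6, $t6, 4 → $t6=116+4=120
add $t0, $t0, 1 → $t0=9+1=10
cmp $t0, 12  (cmp 10,12)
blt start: taken
lw $t4, 0($t6) → $t4=M[120]=2
and $t5, $t5, $t4 → $t5=9&2=0
add $t5, $t5, $t0 → $t5=0+10=10
add $t6, $t6, 4 → $t6=120+4=124
add $t0, $t0, 1 → $t0=10+1=11
cmp $t0, 12  (cmp 11,12)
blt start: taken
lw $t4, 0($t6) → $t4=M[124]=15
and $t5, $t5, $t4 → $t5=10&15=10
add $t5, $t5, $t0 → $t5=10+11=21
add $t6, $t6, 4 → $t6=124+4=128
add $t0, $t0, 1 → $t0=11+1=12
cmp $t0, 12  (cmp 12,12)
blt start: not taken
sub $t5, $t5, $t4 → $t5=21-15=6
sw $t4, (120) → M[120]=15
halt.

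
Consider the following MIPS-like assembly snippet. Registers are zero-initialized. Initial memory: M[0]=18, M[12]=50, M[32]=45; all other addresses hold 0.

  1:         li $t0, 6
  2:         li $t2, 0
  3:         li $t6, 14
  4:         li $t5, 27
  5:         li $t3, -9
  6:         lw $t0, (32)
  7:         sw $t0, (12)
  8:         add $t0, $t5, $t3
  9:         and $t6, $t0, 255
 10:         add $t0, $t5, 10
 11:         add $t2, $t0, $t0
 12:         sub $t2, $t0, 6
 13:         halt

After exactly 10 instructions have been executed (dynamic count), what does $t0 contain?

37

after li $t0, 6: $t0=6
after li $t2, 0: $t2=0
after li $t6, 14: $t6=14
after li $t5, 27: $t5=27
after li $t3, -9: $t3=-9
after lw $t0, (32): $t0=M[32]=45
sw $t0, (12) → M[12]=45
after add $t0, $t5, $t3: $t0=27+(-9)=18
after and $t6, $t0, 255: $t6=18&255=18
after add $t0, $t5, 10: $t0=27+10=37
After step 10: $t0 = 37.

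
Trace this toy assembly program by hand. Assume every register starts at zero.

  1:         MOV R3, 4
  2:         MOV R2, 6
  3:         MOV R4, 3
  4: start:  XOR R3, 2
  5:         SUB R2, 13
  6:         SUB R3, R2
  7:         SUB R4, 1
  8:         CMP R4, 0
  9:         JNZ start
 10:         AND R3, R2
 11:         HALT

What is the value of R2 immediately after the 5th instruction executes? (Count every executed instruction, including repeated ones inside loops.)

after MOV R3, 4: R3=4
after MOV R2, 6: R2=6
after MOV R4, 3: R4=3
after XOR R3, 2: R3=4^2=6
after SUB R2, 13: R2=6-13=-7
After step 5: R2 = -7.

-7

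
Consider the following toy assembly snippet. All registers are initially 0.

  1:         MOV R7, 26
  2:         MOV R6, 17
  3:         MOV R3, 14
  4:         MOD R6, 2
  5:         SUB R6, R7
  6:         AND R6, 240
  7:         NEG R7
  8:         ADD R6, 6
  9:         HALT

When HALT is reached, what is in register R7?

after MOV R7, 26: R7=26
after MOV R6, 17: R6=17
after MOV R3, 14: R3=14
after MOD R6, 2: R6=17%2=1
after SUB R6, R7: R6=1-26=-25
after AND R6, 240: R6=(-25)&240=224
after NEG R7: R7=-(26)=-26
after ADD R6, 6: R6=224+6=230
halt.

-26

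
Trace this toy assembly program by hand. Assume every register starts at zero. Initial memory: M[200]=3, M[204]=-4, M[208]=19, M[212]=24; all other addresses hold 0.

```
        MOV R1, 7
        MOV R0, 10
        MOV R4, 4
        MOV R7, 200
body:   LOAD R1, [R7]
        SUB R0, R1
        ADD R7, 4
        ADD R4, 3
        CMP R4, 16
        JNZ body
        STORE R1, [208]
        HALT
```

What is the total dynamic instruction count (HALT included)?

R1=7
R0=10
R4=4
R7=200
R1=M[200]=3
R0=10-3=7
R7=200+4=204
R4=4+3=7
CMP R4, 16  (cmp 7,16)
JNZ body: taken
R1=M[204]=-4
R0=7-(-4)=11
R7=204+4=208
R4=7+3=10
CMP R4, 16  (cmp 10,16)
JNZ body: taken
R1=M[208]=19
R0=11-19=-8
R7=208+4=212
R4=10+3=13
CMP R4, 16  (cmp 13,16)
JNZ body: taken
R1=M[212]=24
R0=(-8)-24=-32
R7=212+4=216
R4=13+3=16
CMP R4, 16  (cmp 16,16)
JNZ body: not taken
STORE R1, [208] → M[208]=24
halt.
Total executed instructions: 30.

30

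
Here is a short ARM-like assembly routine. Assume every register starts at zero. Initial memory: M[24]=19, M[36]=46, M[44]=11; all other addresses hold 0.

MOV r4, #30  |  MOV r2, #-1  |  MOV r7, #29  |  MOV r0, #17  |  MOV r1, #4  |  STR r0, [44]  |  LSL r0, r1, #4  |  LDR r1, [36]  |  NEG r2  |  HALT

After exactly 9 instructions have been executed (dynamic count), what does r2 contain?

1

MOV r4, #30 → r4=30
MOV r2, #-1 → r2=-1
MOV r7, #29 → r7=29
MOV r0, #17 → r0=17
MOV r1, #4 → r1=4
STR r0, [44] → M[44]=17
LSL r0, r1, #4 → r0=4<<4=64
LDR r1, [36] → r1=M[36]=46
NEG r2 → r2=-(-1)=1
After step 9: r2 = 1.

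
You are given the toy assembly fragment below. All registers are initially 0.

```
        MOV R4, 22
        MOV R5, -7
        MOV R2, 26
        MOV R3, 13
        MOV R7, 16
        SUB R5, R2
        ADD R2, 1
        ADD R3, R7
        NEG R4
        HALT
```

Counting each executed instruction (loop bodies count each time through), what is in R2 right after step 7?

R4=22
R5=-7
R2=26
R3=13
R7=16
R5=(-7)-26=-33
R2=26+1=27
After step 7: R2 = 27.

27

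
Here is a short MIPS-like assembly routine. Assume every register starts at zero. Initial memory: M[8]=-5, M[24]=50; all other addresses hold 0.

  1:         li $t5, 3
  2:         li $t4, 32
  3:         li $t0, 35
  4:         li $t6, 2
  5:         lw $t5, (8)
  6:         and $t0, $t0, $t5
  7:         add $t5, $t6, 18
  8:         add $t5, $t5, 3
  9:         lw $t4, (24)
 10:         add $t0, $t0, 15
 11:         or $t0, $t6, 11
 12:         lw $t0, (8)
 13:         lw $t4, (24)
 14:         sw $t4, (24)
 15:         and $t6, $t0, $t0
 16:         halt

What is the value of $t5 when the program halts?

23

li $t5, 3 → $t5=3
li $t4, 32 → $t4=32
li $t0, 35 → $t0=35
li $t6, 2 → $t6=2
lw $t5, (8) → $t5=M[8]=-5
and $t0, $t0, $t5 → $t0=35&(-5)=35
add $t5, $t6, 18 → $t5=2+18=20
add $t5, $t5, 3 → $t5=20+3=23
lw $t4, (24) → $t4=M[24]=50
add $t0, $t0, 15 → $t0=35+15=50
or $t0, $t6, 11 → $t0=2|11=11
lw $t0, (8) → $t0=M[8]=-5
lw $t4, (24) → $t4=M[24]=50
sw $t4, (24) → M[24]=50
and $t6, $t0, $t0 → $t6=(-5)&(-5)=-5
halt.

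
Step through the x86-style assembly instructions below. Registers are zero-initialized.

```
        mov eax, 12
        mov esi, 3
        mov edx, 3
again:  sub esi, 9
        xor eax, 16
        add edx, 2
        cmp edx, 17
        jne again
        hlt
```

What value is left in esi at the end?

mov eax, 12 → eax=12
mov esi, 3 → esi=3
mov edx, 3 → edx=3
sub esi, 9 → esi=3-9=-6
xor eax, 16 → eax=12^16=28
add edx, 2 → edx=3+2=5
cmp edx, 17  (cmp 5,17)
jne again: taken
sub esi, 9 → esi=(-6)-9=-15
xor eax, 16 → eax=28^16=12
add edx, 2 → edx=5+2=7
cmp edx, 17  (cmp 7,17)
jne again: taken
sub esi, 9 → esi=(-15)-9=-24
xor eax, 16 → eax=12^16=28
add edx, 2 → edx=7+2=9
cmp edx, 17  (cmp 9,17)
jne again: taken
sub esi, 9 → esi=(-24)-9=-33
xor eax, 16 → eax=28^16=12
add edx, 2 → edx=9+2=11
cmp edx, 17  (cmp 11,17)
jne again: taken
sub esi, 9 → esi=(-33)-9=-42
xor eax, 16 → eax=12^16=28
add edx, 2 → edx=11+2=13
cmp edx, 17  (cmp 13,17)
jne again: taken
sub esi, 9 → esi=(-42)-9=-51
xor eax, 16 → eax=28^16=12
add edx, 2 → edx=13+2=15
cmp edx, 17  (cmp 15,17)
jne again: taken
sub esi, 9 → esi=(-51)-9=-60
xor eax, 16 → eax=12^16=28
add edx, 2 → edx=15+2=17
cmp edx, 17  (cmp 17,17)
jne again: not taken
halt.

-60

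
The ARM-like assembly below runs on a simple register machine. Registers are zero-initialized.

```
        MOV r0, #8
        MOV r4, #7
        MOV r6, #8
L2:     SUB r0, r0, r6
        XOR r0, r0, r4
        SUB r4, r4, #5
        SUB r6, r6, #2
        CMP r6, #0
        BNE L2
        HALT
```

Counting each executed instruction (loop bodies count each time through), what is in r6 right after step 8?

6

after MOV r0, #8: r0=8
after MOV r4, #7: r4=7
after MOV r6, #8: r6=8
after SUB r0, r0, r6: r0=8-8=0
after XOR r0, r0, r4: r0=0^7=7
after SUB r4, r4, #5: r4=7-5=2
after SUB r6, r6, #2: r6=8-2=6
CMP r6, #0  (cmp 6,0)
After step 8: r6 = 6.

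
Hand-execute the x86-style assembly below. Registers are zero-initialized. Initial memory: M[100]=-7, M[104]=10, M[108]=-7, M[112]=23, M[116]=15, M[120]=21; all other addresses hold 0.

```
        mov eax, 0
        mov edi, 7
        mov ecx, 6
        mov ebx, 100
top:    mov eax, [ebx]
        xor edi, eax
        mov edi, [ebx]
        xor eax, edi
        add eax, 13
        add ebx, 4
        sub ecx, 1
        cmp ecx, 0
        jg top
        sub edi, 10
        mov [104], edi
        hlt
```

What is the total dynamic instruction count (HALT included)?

61

after mov eax, 0: eax=0
after mov edi, 7: edi=7
after mov ecx, 6: ecx=6
after mov ebx, 100: ebx=100
after mov eax, [ebx]: eax=M[100]=-7
after xor edi, eax: edi=7^(-7)=-2
after mov edi, [ebx]: edi=M[100]=-7
after xor eax, edi: eax=(-7)^(-7)=0
after add eax, 13: eax=0+13=13
after add ebx, 4: ebx=100+4=104
after sub ecx, 1: ecx=6-1=5
cmp ecx, 0  (cmp 5,0)
jg top: taken
after mov eax, [ebx]: eax=M[104]=10
after xor edi, eax: edi=(-7)^10=-13
after mov edi, [ebx]: edi=M[104]=10
after xor eax, edi: eax=10^10=0
after add eax, 13: eax=0+13=13
after add ebx, 4: ebx=104+4=108
after sub ecx, 1: ecx=5-1=4
cmp ecx, 0  (cmp 4,0)
jg top: taken
after mov eax, [ebx]: eax=M[108]=-7
after xor edi, eax: edi=10^(-7)=-13
after mov edi, [ebx]: edi=M[108]=-7
after xor eax, edi: eax=(-7)^(-7)=0
after add eax, 13: eax=0+13=13
after add ebx, 4: ebx=108+4=112
after sub ecx, 1: ecx=4-1=3
cmp ecx, 0  (cmp 3,0)
jg top: taken
after mov eax, [ebx]: eax=M[112]=23
after xor edi, eax: edi=(-7)^23=-18
after mov edi, [ebx]: edi=M[112]=23
after xor eax, edi: eax=23^23=0
after add eax, 13: eax=0+13=13
after add ebx, 4: ebx=112+4=116
after sub ecx, 1: ecx=3-1=2
cmp ecx, 0  (cmp 2,0)
jg top: taken
after mov eax, [ebx]: eax=M[116]=15
after xor edi, eax: edi=23^15=24
after mov edi, [ebx]: edi=M[116]=15
after xor eax, edi: eax=15^15=0
after add eax, 13: eax=0+13=13
after add ebx, 4: ebx=116+4=120
after sub ecx, 1: ecx=2-1=1
cmp ecx, 0  (cmp 1,0)
jg top: taken
after mov eax, [ebx]: eax=M[120]=21
after xor edi, eax: edi=15^21=26
after mov edi, [ebx]: edi=M[120]=21
after xor eax, edi: eax=21^21=0
after add eax, 13: eax=0+13=13
after add ebx, 4: ebx=120+4=124
after sub ecx, 1: ecx=1-1=0
cmp ecx, 0  (cmp 0,0)
jg top: not taken
after sub edi, 10: edi=21-10=11
mov [104], edi → M[104]=11
halt.
Total executed instructions: 61.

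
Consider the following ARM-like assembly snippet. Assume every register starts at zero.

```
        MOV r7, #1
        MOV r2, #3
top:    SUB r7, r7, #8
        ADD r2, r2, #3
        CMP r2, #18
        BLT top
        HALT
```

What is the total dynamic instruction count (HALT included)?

23

after MOV r7, #1: r7=1
after MOV r2, #3: r2=3
after SUB r7, r7, #8: r7=1-8=-7
after ADD r2, r2, #3: r2=3+3=6
CMP r2, #18  (cmp 6,18)
BLT top: taken
after SUB r7, r7, #8: r7=(-7)-8=-15
after ADD r2, r2, #3: r2=6+3=9
CMP r2, #18  (cmp 9,18)
BLT top: taken
after SUB r7, r7, #8: r7=(-15)-8=-23
after ADD r2, r2, #3: r2=9+3=12
CMP r2, #18  (cmp 12,18)
BLT top: taken
after SUB r7, r7, #8: r7=(-23)-8=-31
after ADD r2, r2, #3: r2=12+3=15
CMP r2, #18  (cmp 15,18)
BLT top: taken
after SUB r7, r7, #8: r7=(-31)-8=-39
after ADD r2, r2, #3: r2=15+3=18
CMP r2, #18  (cmp 18,18)
BLT top: not taken
halt.
Total executed instructions: 23.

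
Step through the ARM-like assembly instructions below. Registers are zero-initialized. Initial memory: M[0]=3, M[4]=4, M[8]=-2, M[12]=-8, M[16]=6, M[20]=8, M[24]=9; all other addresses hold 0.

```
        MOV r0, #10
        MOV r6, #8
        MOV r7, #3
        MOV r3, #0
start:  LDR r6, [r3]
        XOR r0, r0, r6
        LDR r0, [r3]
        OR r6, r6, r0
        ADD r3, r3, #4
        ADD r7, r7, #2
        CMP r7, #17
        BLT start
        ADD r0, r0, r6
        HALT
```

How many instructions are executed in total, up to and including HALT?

62

after MOV r0, #10: r0=10
after MOV r6, #8: r6=8
after MOV r7, #3: r7=3
after MOV r3, #0: r3=0
after LDR r6, [r3]: r6=M[0]=3
after XOR r0, r0, r6: r0=10^3=9
after LDR r0, [r3]: r0=M[0]=3
after OR r6, r6, r0: r6=3|3=3
after ADD r3, r3, #4: r3=0+4=4
after ADD r7, r7, #2: r7=3+2=5
CMP r7, #17  (cmp 5,17)
BLT start: taken
after LDR r6, [r3]: r6=M[4]=4
after XOR r0, r0, r6: r0=3^4=7
after LDR r0, [r3]: r0=M[4]=4
after OR r6, r6, r0: r6=4|4=4
after ADD r3, r3, #4: r3=4+4=8
after ADD r7, r7, #2: r7=5+2=7
CMP r7, #17  (cmp 7,17)
BLT start: taken
after LDR r6, [r3]: r6=M[8]=-2
after XOR r0, r0, r6: r0=4^(-2)=-6
after LDR r0, [r3]: r0=M[8]=-2
after OR r6, r6, r0: r6=(-2)|(-2)=-2
after ADD r3, r3, #4: r3=8+4=12
after ADD r7, r7, #2: r7=7+2=9
CMP r7, #17  (cmp 9,17)
BLT start: taken
after LDR r6, [r3]: r6=M[12]=-8
after XOR r0, r0, r6: r0=(-2)^(-8)=6
after LDR r0, [r3]: r0=M[12]=-8
after OR r6, r6, r0: r6=(-8)|(-8)=-8
after ADD r3, r3, #4: r3=12+4=16
after ADD r7, r7, #2: r7=9+2=11
CMP r7, #17  (cmp 11,17)
BLT start: taken
after LDR r6, [r3]: r6=M[16]=6
after XOR r0, r0, r6: r0=(-8)^6=-2
after LDR r0, [r3]: r0=M[16]=6
after OR r6, r6, r0: r6=6|6=6
after ADD r3, r3, #4: r3=16+4=20
after ADD r7, r7, #2: r7=11+2=13
CMP r7, #17  (cmp 13,17)
BLT start: taken
after LDR r6, [r3]: r6=M[20]=8
after XOR r0, r0, r6: r0=6^8=14
after LDR r0, [r3]: r0=M[20]=8
after OR r6, r6, r0: r6=8|8=8
after ADD r3, r3, #4: r3=20+4=24
after ADD r7, r7, #2: r7=13+2=15
CMP r7, #17  (cmp 15,17)
BLT start: taken
after LDR r6, [r3]: r6=M[24]=9
after XOR r0, r0, r6: r0=8^9=1
after LDR r0, [r3]: r0=M[24]=9
after OR r6, r6, r0: r6=9|9=9
after ADD r3, r3, #4: r3=24+4=28
after ADD r7, r7, #2: r7=15+2=17
CMP r7, #17  (cmp 17,17)
BLT start: not taken
after ADD r0, r0, r6: r0=9+9=18
halt.
Total executed instructions: 62.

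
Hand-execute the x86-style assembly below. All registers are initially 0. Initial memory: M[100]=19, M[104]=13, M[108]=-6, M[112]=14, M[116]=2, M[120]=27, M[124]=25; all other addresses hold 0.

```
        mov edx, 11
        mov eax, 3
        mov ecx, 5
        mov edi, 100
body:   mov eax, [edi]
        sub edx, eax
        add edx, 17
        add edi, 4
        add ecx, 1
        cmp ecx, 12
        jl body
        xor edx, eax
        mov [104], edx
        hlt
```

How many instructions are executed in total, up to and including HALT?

56

edx=11
eax=3
ecx=5
edi=100
eax=M[100]=19
edx=11-19=-8
edx=(-8)+17=9
edi=100+4=104
ecx=5+1=6
cmp ecx, 12  (cmp 6,12)
jl body: taken
eax=M[104]=13
edx=9-13=-4
edx=(-4)+17=13
edi=104+4=108
ecx=6+1=7
cmp ecx, 12  (cmp 7,12)
jl body: taken
eax=M[108]=-6
edx=13-(-6)=19
edx=19+17=36
edi=108+4=112
ecx=7+1=8
cmp ecx, 12  (cmp 8,12)
jl body: taken
eax=M[112]=14
edx=36-14=22
edx=22+17=39
edi=112+4=116
ecx=8+1=9
cmp ecx, 12  (cmp 9,12)
jl body: taken
eax=M[116]=2
edx=39-2=37
edx=37+17=54
edi=116+4=120
ecx=9+1=10
cmp ecx, 12  (cmp 10,12)
jl body: taken
eax=M[120]=27
edx=54-27=27
edx=27+17=44
edi=120+4=124
ecx=10+1=11
cmp ecx, 12  (cmp 11,12)
jl body: taken
eax=M[124]=25
edx=44-25=19
edx=19+17=36
edi=124+4=128
ecx=11+1=12
cmp ecx, 12  (cmp 12,12)
jl body: not taken
edx=36^25=61
mov [104], edx → M[104]=61
halt.
Total executed instructions: 56.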